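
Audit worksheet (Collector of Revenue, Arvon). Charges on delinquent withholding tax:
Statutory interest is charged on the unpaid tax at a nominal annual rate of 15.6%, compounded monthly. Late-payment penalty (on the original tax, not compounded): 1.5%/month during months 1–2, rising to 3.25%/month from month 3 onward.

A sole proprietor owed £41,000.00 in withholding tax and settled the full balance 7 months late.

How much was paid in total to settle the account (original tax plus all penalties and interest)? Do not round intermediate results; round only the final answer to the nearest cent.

£52,772.20

Penalty, months 1–2: 2 × 1.5% × £41,000.00 = £1,230.00
Penalty, months 3–7: 5 × 3.25% × £41,000.00 = £6,662.50
Interest (15.6%/yr ÷ 12 = 1.3%/month): £41,000.00 × ((1 + 0.013)^7 − 1) = £3,879.7030…
Total = £41,000.00 + £7,892.5000 + £3,879.7030… = £52,772.20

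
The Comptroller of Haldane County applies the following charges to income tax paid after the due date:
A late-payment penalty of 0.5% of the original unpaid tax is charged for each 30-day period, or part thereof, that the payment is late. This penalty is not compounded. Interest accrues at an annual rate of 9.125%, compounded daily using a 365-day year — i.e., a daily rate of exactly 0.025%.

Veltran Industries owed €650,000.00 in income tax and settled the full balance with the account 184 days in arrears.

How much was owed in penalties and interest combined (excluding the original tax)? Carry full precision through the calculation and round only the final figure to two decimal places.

€53,344.45

Penalty periods: ⌈184/30⌉ = 7; penalty = 7 × 0.5% × €650,000.00 = €22,750.00
Interest: €650,000.00 × ((1 + 0.00025)^184 − 1) = €650,000.00 × 0.04706839… = €30,594.4543…
Penalties + interest = €22,750.0000 + €30,594.4543… = €53,344.45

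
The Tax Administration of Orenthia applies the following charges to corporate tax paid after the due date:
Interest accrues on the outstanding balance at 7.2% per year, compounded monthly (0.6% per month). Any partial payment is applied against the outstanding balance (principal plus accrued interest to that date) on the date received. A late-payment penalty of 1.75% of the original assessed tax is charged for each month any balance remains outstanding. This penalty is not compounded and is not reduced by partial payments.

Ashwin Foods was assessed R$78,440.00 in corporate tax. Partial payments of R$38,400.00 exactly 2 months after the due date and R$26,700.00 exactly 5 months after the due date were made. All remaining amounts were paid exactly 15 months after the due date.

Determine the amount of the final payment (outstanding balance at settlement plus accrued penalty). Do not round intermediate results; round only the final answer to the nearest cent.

Balance at month 2: R$78,440.0000 × (1 + 0.006)^2 = R$79,384.1038…
After R$38,400.00 payment: R$79,384.1038… − R$38,400.00 = R$40,984.1038…
Balance at month 5: R$40,984.1038… × (1 + 0.006)^3 = R$41,726.2528…
After R$26,700.00 payment: R$41,726.2528… − R$26,700.00 = R$15,026.2528…
Balance at month 15: R$15,026.2528… × (1 + 0.006)^10 = R$15,952.5641…
Penalty: 15 × 1.75% × R$78,440.00 = R$20,590.50
Final settlement = outstanding balance + penalty = R$15,952.5641… + R$20,590.50 = R$36,543.06

R$36,543.06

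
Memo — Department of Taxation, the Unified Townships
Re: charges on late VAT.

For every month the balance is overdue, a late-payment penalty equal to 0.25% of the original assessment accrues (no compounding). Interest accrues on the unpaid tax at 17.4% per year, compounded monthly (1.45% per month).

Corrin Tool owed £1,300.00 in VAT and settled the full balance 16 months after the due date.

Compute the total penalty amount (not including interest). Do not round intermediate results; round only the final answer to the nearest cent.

Late-payment penalty: 16 × 0.25% × £1,300.00 = £52.00

£52.00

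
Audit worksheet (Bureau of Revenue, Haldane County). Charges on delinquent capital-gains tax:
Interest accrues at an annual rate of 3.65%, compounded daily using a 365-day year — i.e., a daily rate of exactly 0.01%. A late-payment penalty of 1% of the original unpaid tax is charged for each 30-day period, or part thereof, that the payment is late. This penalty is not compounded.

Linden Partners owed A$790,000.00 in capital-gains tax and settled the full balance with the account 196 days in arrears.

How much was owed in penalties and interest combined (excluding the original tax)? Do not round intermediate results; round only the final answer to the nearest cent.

Penalty periods: ⌈196/30⌉ = 7; penalty = 7 × 1% × A$790,000.00 = A$55,300.00
Interest: A$790,000.00 × ((1 + 0.0001)^196 − 1) = A$790,000.00 × 0.01979234… = A$15,635.9500…
Penalties + interest = A$55,300.0000 + A$15,635.9500… = A$70,935.95

A$70,935.95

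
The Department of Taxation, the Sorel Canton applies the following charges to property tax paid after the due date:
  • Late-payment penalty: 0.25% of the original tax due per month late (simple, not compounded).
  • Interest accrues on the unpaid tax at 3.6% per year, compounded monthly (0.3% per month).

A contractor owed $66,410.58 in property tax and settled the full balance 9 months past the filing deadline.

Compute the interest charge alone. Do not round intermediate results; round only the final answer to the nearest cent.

Interest: $66,410.58 × ((1 + 0.003)^9 − 1) = $66,410.58 × 0.0273263… = $1,814.7540…

$1,814.75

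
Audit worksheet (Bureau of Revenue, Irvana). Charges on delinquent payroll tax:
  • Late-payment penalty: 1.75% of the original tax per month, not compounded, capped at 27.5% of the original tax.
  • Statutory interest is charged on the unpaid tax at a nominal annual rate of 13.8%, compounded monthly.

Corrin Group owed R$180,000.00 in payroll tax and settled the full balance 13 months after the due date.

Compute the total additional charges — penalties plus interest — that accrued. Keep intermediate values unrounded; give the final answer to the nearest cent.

Penalty: 13 × 1.75% × R$180,000.00 = R$40,950.00 (below the 27.5% cap of R$49,500.00)
Interest (13.8%/yr ÷ 12 = 1.15%/month): R$180,000.00 × ((1 + 0.0115)^13 − 1) = R$28,847.3829…
Penalties + interest = R$40,950.0000 + R$28,847.3829… = R$69,797.38

R$69,797.38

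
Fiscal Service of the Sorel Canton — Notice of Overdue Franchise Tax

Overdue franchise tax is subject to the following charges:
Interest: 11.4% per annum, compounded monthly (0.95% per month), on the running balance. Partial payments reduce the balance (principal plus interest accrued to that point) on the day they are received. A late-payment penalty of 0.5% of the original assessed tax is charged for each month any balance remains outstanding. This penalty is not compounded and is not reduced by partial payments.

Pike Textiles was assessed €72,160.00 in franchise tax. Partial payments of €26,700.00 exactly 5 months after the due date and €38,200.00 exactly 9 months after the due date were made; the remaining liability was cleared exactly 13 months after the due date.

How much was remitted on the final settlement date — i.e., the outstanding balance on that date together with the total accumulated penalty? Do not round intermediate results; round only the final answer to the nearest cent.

€17,817.87

Balance at month 5: €72,160.0000 × (1 + 0.0095)^5 = €75,653.3460…
After €26,700.00 payment: €75,653.3460… − €26,700.00 = €48,953.3460…
Balance at month 9: €48,953.3460… × (1 + 0.0095)^4 = €50,840.2497…
After €38,200.00 payment: €50,840.2497… − €38,200.00 = €12,640.2497…
Balance at month 13: €12,640.2497… × (1 + 0.0095)^4 = €13,127.4673…
Penalty: 13 × 0.5% × €72,160.00 = €4,690.40
Final settlement = outstanding balance + penalty = €13,127.4673… + €4,690.40 = €17,817.87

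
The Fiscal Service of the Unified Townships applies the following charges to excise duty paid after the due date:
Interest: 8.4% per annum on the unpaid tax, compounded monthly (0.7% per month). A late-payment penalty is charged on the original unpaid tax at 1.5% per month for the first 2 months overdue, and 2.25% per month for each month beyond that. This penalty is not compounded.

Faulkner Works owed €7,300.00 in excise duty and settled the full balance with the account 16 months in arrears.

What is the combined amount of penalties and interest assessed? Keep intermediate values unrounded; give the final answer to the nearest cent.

€3,380.46

Penalty, months 1–2: 2 × 1.5% × €7,300.00 = €219.00
Penalty, months 3–16: 14 × 2.25% × €7,300.00 = €2,299.50
Interest: €7,300.00 × ((1 + 0.007)^16 − 1) = €7,300.00 × 0.1180765… = €861.9586…
Penalties + interest = €2,518.5000 + €861.9586… = €3,380.46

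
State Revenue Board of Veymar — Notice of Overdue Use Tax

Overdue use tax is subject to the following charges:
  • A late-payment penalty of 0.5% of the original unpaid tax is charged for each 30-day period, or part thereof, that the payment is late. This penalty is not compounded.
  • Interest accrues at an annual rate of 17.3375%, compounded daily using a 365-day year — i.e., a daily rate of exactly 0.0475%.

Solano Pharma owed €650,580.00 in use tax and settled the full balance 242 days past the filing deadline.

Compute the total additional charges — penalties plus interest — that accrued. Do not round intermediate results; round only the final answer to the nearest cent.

Penalty periods: ⌈242/30⌉ = 9; penalty = 9 × 0.5% × €650,580.00 = €29,276.10
Interest: €650,580.00 × ((1 + 0.000475)^242 − 1) = €650,580.00 × 0.12178673… = €79,232.0102…
Penalties + interest = €29,276.1000 + €79,232.0102… = €108,508.11

€108,508.11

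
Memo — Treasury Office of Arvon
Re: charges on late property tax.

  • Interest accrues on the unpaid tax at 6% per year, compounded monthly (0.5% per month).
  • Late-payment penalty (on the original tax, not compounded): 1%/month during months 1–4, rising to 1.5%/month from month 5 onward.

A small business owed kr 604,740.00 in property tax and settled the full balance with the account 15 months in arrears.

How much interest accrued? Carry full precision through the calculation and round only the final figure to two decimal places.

Interest: kr 604,740.00 × ((1 + 0.005)^15 − 1) = kr 604,740.00 × 0.0776827… = kr 46,977.8587…

kr 46,977.86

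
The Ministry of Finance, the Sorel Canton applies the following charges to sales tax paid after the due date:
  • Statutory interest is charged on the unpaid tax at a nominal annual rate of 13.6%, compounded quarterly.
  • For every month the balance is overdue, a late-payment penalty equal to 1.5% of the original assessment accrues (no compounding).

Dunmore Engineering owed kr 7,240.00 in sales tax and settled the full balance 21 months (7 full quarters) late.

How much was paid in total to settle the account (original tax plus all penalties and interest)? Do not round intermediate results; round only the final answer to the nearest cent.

kr 11,429.78

Late-payment penalty = 1.5% × kr 7,240.00 × 21 mo = kr 2,280.60
Interest (13.6%/yr ÷ 4 = 3.4%/quarter): kr 7,240.00 × ((1 + 0.034)^7 − 1) = kr 1,909.1835…
Total = kr 7,240.00 + kr 2,280.6000 + kr 1,909.1835… = kr 11,429.78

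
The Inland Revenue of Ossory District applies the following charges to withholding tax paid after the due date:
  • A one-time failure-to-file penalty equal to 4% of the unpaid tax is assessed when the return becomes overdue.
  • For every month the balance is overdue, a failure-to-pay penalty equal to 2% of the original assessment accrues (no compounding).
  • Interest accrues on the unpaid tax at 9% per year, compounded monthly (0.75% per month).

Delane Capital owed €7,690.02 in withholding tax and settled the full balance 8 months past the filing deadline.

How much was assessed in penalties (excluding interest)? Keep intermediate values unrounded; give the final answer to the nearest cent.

€1,538.00

Failure-to-file penalty: 4% × €7,690.02 = €307.60…
Failure-to-pay penalty = 2% × €7,690.02 × 8 mo = €1,230.40…
Total penalty = €307.60… + €1,230.40… = €1,538.00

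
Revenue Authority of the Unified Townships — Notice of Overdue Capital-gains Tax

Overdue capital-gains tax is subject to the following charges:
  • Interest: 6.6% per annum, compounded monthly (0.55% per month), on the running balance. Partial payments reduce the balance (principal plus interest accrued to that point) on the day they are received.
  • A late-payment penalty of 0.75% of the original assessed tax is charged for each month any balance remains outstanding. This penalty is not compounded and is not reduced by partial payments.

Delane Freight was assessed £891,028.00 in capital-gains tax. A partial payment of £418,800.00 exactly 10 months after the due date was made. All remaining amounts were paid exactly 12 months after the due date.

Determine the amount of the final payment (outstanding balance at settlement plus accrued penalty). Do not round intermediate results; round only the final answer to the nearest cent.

Balance at month 10: £891,028.0000 × (1 + 0.0055)^10 = £941,265.4136…
After £418,800.00 payment: £941,265.4136… − £418,800.00 = £522,465.4136…
Balance at month 12: £522,465.4136… × (1 + 0.0055)^2 = £528,228.3377…
Penalty: 12 × 0.75% × £891,028.00 = £80,192.52
Final settlement = outstanding balance + penalty = £528,228.3377… + £80,192.52 = £608,420.86

£608,420.86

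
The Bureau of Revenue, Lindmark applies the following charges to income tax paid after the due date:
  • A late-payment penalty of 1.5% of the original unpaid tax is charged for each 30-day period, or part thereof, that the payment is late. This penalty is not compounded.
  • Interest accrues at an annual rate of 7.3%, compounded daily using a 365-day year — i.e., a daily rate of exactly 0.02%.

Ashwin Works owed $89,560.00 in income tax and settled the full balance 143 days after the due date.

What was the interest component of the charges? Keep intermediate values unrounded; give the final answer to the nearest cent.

$2,598.13

Interest: $89,560.00 × ((1 + 0.0002)^143 − 1) = $89,560.00 × 0.02900996… = $2,598.1324…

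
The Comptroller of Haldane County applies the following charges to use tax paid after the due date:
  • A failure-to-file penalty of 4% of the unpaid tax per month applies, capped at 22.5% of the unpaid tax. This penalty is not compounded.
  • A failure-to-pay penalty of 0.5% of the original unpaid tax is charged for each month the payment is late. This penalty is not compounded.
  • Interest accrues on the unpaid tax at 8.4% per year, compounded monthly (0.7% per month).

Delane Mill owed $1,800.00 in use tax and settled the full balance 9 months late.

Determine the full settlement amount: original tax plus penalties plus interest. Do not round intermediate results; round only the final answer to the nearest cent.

$2,402.63

Failure-to-file: 9 × 4% × $1,800.00 = $648.00, capped at 22.5% × $1,800.00 = $405.00
Failure-to-pay penalty: 9 × 0.5% × $1,800.00 = $81.00
Interest: $1,800.00 × ((1 + 0.007)^9 − 1) = $1,800.00 × 0.0647931… = $116.6276…
Total = $1,800.00 + $486.0000 + $116.6276… = $2,402.63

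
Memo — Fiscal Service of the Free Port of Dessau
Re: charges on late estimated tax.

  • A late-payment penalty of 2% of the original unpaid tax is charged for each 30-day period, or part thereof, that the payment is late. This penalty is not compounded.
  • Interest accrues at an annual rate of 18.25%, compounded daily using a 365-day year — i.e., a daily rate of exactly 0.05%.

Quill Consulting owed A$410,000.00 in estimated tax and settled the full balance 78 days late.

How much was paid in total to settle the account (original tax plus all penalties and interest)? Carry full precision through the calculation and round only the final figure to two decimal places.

Penalty periods: ⌈78/30⌉ = 3; penalty = 3 × 2% × A$410,000.00 = A$24,600.00
Interest: A$410,000.00 × ((1 + 0.0005)^78 − 1) = A$410,000.00 × 0.03976035… = A$16,301.7432…
Total = A$410,000.00 + A$24,600.0000 + A$16,301.7432… = A$450,901.74

A$450,901.74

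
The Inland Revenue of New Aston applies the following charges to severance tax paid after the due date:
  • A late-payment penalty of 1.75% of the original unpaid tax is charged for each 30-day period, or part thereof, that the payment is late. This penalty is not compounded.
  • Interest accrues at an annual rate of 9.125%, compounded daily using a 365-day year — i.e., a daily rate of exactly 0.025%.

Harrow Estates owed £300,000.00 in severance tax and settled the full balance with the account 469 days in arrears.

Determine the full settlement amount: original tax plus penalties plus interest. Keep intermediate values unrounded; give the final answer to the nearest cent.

£421,315.21

Penalty periods: ⌈469/30⌉ = 16; penalty = 16 × 1.75% × £300,000.00 = £84,000.00
Interest: £300,000.00 × ((1 + 0.00025)^469 − 1) = £300,000.00 × 0.12438402… = £37,315.2054…
Total = £300,000.00 + £84,000.0000 + £37,315.2054… = £421,315.21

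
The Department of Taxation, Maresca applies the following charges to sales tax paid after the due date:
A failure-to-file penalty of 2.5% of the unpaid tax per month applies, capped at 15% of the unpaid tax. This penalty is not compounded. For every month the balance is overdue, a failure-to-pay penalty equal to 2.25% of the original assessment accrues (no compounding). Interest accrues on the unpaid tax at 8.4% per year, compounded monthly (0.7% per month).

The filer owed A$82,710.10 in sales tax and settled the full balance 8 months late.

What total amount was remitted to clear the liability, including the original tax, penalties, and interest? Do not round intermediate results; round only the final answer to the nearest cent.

Failure-to-file: 8 × 2.5% × A$82,710.10 = A$16,542.02, capped at 15% × A$82,710.10 = A$12,406.52…
Failure-to-pay penalty: 8 × 2.25% × A$82,710.10 = A$14,887.82…
Interest: A$82,710.10 × ((1 + 0.007)^8 − 1) = A$82,710.10 × 0.0573914… = A$4,746.8465…
Total = A$82,710.10 + A$27,294.3330 + A$4,746.8465… = A$114,751.28

A$114,751.28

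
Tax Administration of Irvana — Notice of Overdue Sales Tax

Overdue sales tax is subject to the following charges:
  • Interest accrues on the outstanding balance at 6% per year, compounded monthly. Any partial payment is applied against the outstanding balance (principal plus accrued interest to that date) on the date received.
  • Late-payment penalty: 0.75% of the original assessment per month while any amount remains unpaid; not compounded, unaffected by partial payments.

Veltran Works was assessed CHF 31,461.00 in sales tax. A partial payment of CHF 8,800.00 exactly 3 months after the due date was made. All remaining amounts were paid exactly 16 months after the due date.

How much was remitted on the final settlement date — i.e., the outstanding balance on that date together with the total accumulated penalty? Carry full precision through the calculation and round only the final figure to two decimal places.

CHF 28,460.34

Monthly rate = 6% ÷ 12 = 0.5%
Balance at month 3: CHF 31,461.0000 × (1 + 0.005)^3 = CHF 31,935.2785…
After CHF 8,800.00 payment: CHF 31,935.2785… − CHF 8,800.00 = CHF 23,135.2785…
Balance at month 16: CHF 23,135.2785… × (1 + 0.005)^13 = CHF 24,685.0229…
Penalty: 16 × 0.75% × CHF 31,461.00 = CHF 3,775.32
Final settlement = outstanding balance + penalty = CHF 24,685.0229… + CHF 3,775.32 = CHF 28,460.34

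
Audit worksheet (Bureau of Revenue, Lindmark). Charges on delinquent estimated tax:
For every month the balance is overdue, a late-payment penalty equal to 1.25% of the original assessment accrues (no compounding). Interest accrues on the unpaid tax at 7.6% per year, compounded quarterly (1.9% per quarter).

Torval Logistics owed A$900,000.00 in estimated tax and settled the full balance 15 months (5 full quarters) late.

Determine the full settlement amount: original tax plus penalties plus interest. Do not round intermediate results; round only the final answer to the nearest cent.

A$1,157,561.32

Late-payment penalty = 1.25% × A$900,000.00 × 15 mo = A$168,750.00
Interest: A$900,000.00 × ((1 + 0.019)^5 − 1) = A$900,000.00 × 0.0986792… = A$88,811.3197…
Total = A$900,000.00 + A$168,750.0000 + A$88,811.3197… = A$1,157,561.32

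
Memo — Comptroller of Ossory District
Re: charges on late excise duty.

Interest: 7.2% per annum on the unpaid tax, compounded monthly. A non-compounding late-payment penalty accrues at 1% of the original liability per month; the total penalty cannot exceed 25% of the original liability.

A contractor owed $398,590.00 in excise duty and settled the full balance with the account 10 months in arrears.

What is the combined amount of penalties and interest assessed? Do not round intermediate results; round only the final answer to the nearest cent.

$64,430.56

Penalty: 10 × 1% × $398,590.00 = $39,859.00 (below the 25% cap of $99,647.50)
Interest (7.2%/yr ÷ 12 = 0.6%/month): $398,590.00 × ((1 + 0.006)^10 − 1) = $24,571.5565…
Penalties + interest = $39,859.0000 + $24,571.5565… = $64,430.56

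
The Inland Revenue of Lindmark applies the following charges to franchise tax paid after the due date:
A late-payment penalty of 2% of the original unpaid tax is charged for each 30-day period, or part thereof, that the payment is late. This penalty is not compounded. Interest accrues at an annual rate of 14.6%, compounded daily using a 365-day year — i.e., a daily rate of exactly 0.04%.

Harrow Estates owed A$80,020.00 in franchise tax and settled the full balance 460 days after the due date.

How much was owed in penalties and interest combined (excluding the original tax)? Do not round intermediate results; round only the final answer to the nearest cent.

Penalty periods: ⌈460/30⌉ = 16; penalty = 16 × 2% × A$80,020.00 = A$25,606.40
Interest: A$80,020.00 × ((1 + 0.0004)^460 − 1) = A$80,020.00 × 0.20197160… = A$16,161.7676…
Penalties + interest = A$25,606.4000 + A$16,161.7676… = A$41,768.17

A$41,768.17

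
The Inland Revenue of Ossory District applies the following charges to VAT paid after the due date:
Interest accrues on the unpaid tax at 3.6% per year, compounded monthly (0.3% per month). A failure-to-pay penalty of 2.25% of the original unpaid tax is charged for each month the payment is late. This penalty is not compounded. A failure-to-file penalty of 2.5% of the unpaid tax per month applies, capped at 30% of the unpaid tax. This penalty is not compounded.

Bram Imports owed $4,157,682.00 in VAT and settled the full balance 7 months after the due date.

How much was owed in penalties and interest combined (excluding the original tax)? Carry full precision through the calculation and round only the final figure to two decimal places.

$1,470,530.33

Failure-to-file: 7 × 2.5% × $4,157,682.00 = $727,594.35 (under the 30% cap)
Failure-to-pay penalty = 2.25% × $4,157,682.00 × 7 mo = $654,834.92…
Interest: $4,157,682.00 × ((1 + 0.003)^7 − 1) = $4,157,682.00 × 0.0211899… = $88,101.0647…
Penalties + interest = $1,382,429.2650 + $88,101.0647… = $1,470,530.33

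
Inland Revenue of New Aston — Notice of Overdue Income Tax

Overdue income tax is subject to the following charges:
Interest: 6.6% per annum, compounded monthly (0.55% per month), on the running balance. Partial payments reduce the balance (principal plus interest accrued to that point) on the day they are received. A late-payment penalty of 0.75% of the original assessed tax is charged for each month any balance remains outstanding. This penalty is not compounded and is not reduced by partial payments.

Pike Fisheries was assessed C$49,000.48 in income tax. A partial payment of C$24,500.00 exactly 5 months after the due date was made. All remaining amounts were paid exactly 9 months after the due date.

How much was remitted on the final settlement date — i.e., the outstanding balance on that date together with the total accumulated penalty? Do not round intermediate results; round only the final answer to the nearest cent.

Balance at month 5: C$49,000.4800 × (1 + 0.0055)^5 = C$50,362.8976…
After C$24,500.00 payment: C$50,362.8976… − C$24,500.00 = C$25,862.8976…
Balance at month 9: C$25,862.8976… × (1 + 0.0055)^4 = C$26,436.5927…
Penalty: 9 × 0.75% × C$49,000.48 = C$3,307.53…
Final settlement = outstanding balance + penalty = C$26,436.5927… + C$3,307.53… = C$29,744.13

C$29,744.13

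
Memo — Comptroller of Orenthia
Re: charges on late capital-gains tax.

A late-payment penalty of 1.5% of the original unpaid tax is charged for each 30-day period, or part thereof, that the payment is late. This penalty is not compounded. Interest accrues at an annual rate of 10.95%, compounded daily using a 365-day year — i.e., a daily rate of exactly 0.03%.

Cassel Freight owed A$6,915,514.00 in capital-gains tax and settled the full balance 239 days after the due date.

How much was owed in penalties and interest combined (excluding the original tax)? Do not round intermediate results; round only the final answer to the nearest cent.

A$1,343,832.66

Penalty periods: ⌈239/30⌉ = 8; penalty = 8 × 1.5% × A$6,915,514.00 = A$829,861.68
Interest: A$6,915,514.00 × ((1 + 0.0003)^239 − 1) = A$6,915,514.00 × 0.07432144… = A$513,970.9847…
Penalties + interest = A$829,861.6800 + A$513,970.9847… = A$1,343,832.66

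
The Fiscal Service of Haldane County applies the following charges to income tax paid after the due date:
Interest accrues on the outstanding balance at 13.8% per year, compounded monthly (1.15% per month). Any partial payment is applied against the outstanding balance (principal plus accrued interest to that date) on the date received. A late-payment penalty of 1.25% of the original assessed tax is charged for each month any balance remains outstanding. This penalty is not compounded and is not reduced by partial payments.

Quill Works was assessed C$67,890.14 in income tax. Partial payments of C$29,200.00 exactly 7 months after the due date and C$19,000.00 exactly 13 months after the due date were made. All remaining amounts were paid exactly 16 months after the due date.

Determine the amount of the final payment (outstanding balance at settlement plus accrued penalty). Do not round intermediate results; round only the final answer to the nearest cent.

C$43,069.33

Balance at month 7: C$67,890.1400 × (1 + 0.0115)^7 = C$73,547.4998…
After C$29,200.00 payment: C$73,547.4998… − C$29,200.00 = C$44,347.4998…
Balance at month 13: C$44,347.4998… × (1 + 0.0115)^6 = C$47,496.8123…
After C$19,000.00 payment: C$47,496.8123… − C$19,000.00 = C$28,496.8123…
Balance at month 16: C$28,496.8123… × (1 + 0.0115)^3 = C$29,491.3018…
Penalty: 16 × 1.25% × C$67,890.14 = C$13,578.03…
Final settlement = outstanding balance + penalty = C$29,491.3018… + C$13,578.03… = C$43,069.33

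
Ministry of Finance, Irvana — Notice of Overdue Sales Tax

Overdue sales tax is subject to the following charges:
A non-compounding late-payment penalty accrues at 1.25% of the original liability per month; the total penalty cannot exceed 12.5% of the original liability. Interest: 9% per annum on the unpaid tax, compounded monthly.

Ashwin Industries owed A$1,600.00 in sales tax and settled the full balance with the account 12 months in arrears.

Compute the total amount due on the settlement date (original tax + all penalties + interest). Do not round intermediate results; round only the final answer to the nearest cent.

Penalty (uncapped): 12 × 1.25% × A$1,600.00 = A$240.00; cap = 12.5% × A$1,600.00 = A$200.00 → penalty = A$200.00
Interest (9%/yr ÷ 12 = 0.75%/month): A$1,600.00 × ((1 + 0.0075)^12 − 1) = A$150.0910…
Total = A$1,600.00 + A$200.0000 + A$150.0910… = A$1,950.09

A$1,950.09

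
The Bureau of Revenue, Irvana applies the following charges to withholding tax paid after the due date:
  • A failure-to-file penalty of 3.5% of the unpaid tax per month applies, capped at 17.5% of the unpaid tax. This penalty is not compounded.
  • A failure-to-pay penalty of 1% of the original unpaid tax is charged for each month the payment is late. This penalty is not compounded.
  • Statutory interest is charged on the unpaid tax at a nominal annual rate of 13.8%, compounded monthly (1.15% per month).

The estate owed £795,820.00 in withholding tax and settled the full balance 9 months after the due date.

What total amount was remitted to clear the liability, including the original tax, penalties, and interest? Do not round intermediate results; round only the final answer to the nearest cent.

£1,092,972.01

Failure-to-file: 9 × 3.5% × £795,820.00 = £250,683.30, capped at 17.5% × £795,820.00 = £139,268.50
Failure-to-pay penalty: 9 × 1% × £795,820.00 = £71,623.80
Interest: £795,820.00 × ((1 + 0.0115)^9 − 1) = £795,820.00 × 0.1083910… = £86,259.7119…
Total = £795,820.00 + £210,892.3000 + £86,259.7119… = £1,092,972.01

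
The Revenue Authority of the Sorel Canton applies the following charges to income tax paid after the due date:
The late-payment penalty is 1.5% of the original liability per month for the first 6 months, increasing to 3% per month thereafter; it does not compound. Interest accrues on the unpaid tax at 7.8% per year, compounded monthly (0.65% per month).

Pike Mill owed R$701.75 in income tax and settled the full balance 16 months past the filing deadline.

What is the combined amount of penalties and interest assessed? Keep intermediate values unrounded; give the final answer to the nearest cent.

R$350.33

Penalty, months 1–6: 6 × 1.5% × R$701.75 = R$63.16…
Penalty, months 7–16: 10 × 3% × R$701.75 = R$210.53…
Interest: R$701.75 × ((1 + 0.0065)^16 − 1) = R$701.75 × 0.1092271… = R$76.6501…
Penalties + interest = R$273.6825 + R$76.6501… = R$350.33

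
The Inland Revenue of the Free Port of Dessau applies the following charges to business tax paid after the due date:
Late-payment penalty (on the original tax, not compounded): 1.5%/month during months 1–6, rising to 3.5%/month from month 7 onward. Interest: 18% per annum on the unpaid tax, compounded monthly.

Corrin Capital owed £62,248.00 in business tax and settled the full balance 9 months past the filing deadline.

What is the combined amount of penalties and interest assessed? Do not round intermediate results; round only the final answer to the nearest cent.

£21,064.10

Penalty, months 1–6: 6 × 1.5% × £62,248.00 = £5,602.32
Penalty, months 7–9: 3 × 3.5% × £62,248.00 = £6,536.04
Interest (18%/yr ÷ 12 = 1.5%/month): £62,248.00 × ((1 + 0.015)^9 − 1) = £8,925.7392…
Penalties + interest = £12,138.3600 + £8,925.7392… = £21,064.10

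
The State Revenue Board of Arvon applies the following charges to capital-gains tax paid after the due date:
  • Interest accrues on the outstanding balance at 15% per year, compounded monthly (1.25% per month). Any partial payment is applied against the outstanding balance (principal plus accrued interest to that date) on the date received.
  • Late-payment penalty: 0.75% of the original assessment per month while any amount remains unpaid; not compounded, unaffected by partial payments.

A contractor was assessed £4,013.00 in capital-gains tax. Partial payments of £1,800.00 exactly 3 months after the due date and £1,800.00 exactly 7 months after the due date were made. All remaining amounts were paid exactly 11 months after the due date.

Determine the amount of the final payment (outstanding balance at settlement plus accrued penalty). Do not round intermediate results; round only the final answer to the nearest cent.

Balance at month 3: £4,013.0000 × (1 + 0.0125)^3 = £4,165.3764…
After £1,800.00 payment: £4,165.3764… − £1,800.00 = £2,365.3764…
Balance at month 7: £2,365.3764… × (1 + 0.0125)^4 = £2,485.8813…
After £1,800.00 payment: £2,485.8813… − £1,800.00 = £685.8813…
Balance at month 11: £685.8813… × (1 + 0.0125)^4 = £720.8238…
Penalty: 11 × 0.75% × £4,013.00 = £331.07…
Final settlement = outstanding balance + penalty = £720.8238… + £331.07… = £1,051.90

£1,051.90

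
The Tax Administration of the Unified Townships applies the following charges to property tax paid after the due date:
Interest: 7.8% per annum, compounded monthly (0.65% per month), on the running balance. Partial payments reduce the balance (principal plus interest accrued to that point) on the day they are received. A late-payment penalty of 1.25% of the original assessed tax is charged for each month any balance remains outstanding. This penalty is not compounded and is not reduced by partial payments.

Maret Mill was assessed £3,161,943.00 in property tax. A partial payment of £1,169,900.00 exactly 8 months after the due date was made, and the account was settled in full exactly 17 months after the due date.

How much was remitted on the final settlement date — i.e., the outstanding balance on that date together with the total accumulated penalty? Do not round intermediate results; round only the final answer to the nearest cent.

£2,961,877.43

Balance at month 8: £3,161,943.0000 × (1 + 0.0065)^8 = £3,330,153.6393…
After £1,169,900.00 payment: £3,330,153.6393… − £1,169,900.00 = £2,160,253.6393…
Balance at month 17: £2,160,253.6393… × (1 + 0.0065)^9 = £2,289,964.5458…
Penalty: 17 × 1.25% × £3,161,943.00 = £671,912.89…
Final settlement = outstanding balance + penalty = £2,289,964.5458… + £671,912.89… = £2,961,877.43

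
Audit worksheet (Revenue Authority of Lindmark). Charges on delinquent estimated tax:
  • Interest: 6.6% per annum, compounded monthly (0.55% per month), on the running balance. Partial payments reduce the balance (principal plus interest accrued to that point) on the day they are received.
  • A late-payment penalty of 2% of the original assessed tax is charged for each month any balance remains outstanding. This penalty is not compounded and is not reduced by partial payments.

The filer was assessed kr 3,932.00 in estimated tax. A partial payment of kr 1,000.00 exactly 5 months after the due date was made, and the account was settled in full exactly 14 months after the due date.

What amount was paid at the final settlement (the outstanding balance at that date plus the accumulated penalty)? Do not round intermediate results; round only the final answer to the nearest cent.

kr 4,296.19

Balance at month 5: kr 3,932.0000 × (1 + 0.0055)^5 = kr 4,041.3260…
After kr 1,000.00 payment: kr 4,041.3260… − kr 1,000.00 = kr 3,041.3260…
Balance at month 14: kr 3,041.3260… × (1 + 0.0055)^9 = kr 3,195.2265…
Penalty: 14 × 2% × kr 3,932.00 = kr 1,100.96
Final settlement = outstanding balance + penalty = kr 3,195.2265… + kr 1,100.96 = kr 4,296.19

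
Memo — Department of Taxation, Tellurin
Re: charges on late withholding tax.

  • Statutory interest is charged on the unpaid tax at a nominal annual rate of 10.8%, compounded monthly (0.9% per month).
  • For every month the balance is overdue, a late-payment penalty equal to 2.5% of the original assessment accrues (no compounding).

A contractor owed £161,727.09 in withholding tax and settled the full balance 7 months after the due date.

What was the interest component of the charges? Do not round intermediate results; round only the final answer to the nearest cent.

Interest: £161,727.09 × ((1 + 0.009)^7 − 1) = £161,727.09 × 0.0647267… = £10,468.0683…

£10,468.07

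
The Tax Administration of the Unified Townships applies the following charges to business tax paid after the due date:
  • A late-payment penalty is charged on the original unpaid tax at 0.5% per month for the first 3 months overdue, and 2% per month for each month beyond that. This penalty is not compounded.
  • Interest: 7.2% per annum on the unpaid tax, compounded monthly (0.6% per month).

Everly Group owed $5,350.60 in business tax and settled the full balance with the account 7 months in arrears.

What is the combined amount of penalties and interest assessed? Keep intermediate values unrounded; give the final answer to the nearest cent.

Penalty, months 1–3: 3 × 0.5% × $5,350.60 = $80.26…
Penalty, months 4–7: 4 × 2% × $5,350.60 = $428.05…
Interest: $5,350.60 × ((1 + 0.006)^7 − 1) = $5,350.60 × 0.0427636… = $228.8109…
Penalties + interest = $508.3070 + $228.8109… = $737.12

$737.12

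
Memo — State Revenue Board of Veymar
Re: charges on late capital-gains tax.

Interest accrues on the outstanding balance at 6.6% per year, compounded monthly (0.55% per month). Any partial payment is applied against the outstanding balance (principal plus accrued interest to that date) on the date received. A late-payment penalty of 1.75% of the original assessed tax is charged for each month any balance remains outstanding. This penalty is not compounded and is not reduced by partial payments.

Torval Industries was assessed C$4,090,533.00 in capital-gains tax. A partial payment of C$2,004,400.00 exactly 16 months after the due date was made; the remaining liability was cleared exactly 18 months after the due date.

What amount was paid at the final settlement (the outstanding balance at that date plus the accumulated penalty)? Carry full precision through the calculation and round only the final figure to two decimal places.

C$3,777,003.61

Balance at month 16: C$4,090,533.0000 × (1 + 0.0055)^16 = C$4,465,736.5570…
After C$2,004,400.00 payment: C$4,465,736.5570… − C$2,004,400.00 = C$2,461,336.5570…
Balance at month 18: C$2,461,336.5570… × (1 + 0.0055)^2 = C$2,488,485.7146…
Penalty: 18 × 1.75% × C$4,090,533.00 = C$1,288,517.90…
Final settlement = outstanding balance + penalty = C$2,488,485.7146… + C$1,288,517.90… = C$3,777,003.61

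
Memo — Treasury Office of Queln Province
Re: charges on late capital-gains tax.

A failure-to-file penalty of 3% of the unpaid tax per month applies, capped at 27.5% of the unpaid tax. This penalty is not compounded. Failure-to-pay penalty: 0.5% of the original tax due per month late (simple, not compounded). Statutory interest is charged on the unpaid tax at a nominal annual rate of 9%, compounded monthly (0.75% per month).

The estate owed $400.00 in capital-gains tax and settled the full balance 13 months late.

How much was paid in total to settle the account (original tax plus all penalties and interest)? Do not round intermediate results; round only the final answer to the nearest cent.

$576.80

Failure-to-file: 13 × 3% × $400.00 = $156.00, capped at 27.5% × $400.00 = $110.00
Failure-to-pay penalty: 13 × 0.5% × $400.00 = $26.00
Interest: $400.00 × ((1 + 0.0075)^13 − 1) = $400.00 × 0.1020104… = $40.8042…
Total = $400.00 + $136.0000 + $40.8042… = $576.80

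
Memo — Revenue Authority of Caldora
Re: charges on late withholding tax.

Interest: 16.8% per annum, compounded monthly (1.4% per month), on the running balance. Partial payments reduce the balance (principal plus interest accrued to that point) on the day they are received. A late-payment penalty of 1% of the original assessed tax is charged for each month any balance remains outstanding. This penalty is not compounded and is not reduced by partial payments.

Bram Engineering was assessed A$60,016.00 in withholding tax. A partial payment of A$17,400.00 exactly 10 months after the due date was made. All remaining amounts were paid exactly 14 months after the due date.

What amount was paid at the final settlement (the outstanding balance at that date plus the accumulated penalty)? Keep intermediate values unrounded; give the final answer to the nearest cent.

A$62,919.09

Balance at month 10: A$60,016.0000 × (1 + 0.014)^10 = A$68,967.8356…
After A$17,400.00 payment: A$68,967.8356… − A$17,400.00 = A$51,567.8356…
Balance at month 14: A$51,567.8356… × (1 + 0.014)^4 = A$54,516.8461…
Penalty: 14 × 1% × A$60,016.00 = A$8,402.24
Final settlement = outstanding balance + penalty = A$54,516.8461… + A$8,402.24 = A$62,919.09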